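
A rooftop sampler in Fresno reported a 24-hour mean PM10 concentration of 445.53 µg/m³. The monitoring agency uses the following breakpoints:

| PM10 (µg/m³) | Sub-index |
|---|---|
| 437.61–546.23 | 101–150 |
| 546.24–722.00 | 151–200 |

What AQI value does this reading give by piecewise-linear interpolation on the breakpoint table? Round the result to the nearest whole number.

105

PM10 445.53: bracket 437.61–546.23 → index 101–150; slope 49/108.62, offset 7.92.
AQI = 101 + 49/108.62·7.92 ≈ 104.57 ⇒ 105.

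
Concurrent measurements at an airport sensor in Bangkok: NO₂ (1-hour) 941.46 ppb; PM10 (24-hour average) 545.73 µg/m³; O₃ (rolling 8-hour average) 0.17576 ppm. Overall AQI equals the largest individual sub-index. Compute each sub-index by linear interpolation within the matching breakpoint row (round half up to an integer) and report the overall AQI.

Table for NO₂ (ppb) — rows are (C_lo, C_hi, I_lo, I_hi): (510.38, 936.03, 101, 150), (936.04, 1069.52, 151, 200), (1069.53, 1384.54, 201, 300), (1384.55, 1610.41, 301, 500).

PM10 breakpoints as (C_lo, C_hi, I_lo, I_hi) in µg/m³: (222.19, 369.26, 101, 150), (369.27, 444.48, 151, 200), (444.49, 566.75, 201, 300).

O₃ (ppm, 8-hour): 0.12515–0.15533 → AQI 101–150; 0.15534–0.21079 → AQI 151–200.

283

NO₂ 941.46: bracket 936.04–1069.52 → index 151–200; slope 49/133.48, offset 5.42.
AQI = 151 + 49/133.48·5.42 ≈ 152.99 ⇒ 153.
PM10: row 444.49–566.75 (AQI 201–300). (300−201)·(545.73−444.49)/(566.75−444.49) + 201 = 99·101.24/122.26 + 201 ≈ 282.98 → 283.
O₃: 0.17576 lies in 0.15534–0.21079, so I_lo=151, I_hi=200, C_lo=0.15534, C_hi=0.21079.
(200−151)/(0.21079−0.15534) × (0.17576−0.15534) + 151 = 49/0.05545 × 0.02042 + 151 ≈ 169.04 → 169.
Sub-indices: NO₂→153, PM10→283, O₃→169. Overall AQI = max = 283; dominant pollutant is PM10.
AQI 283: Very Unhealthy.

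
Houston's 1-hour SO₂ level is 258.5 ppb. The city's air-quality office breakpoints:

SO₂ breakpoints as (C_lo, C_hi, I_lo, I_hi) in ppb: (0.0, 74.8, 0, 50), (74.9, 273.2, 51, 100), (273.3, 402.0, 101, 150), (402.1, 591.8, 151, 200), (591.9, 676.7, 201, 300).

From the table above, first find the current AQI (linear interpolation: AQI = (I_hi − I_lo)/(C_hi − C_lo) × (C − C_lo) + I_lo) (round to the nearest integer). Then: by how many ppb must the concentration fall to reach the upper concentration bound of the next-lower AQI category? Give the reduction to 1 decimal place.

SO₂ 258.5: bracket 74.9–273.2 → index 51–100; slope 49/198.3, offset 183.6.
AQI = 51 + 49/198.3·183.6 ≈ 96.37 ⇒ 96.
Current AQI 96 is in the Moderate range (51–100). The next-lower category tops out at AQI 50, whose upper concentration bound is 74.8 ppb.
Reduction needed = 258.5 − 74.8 = 183.7 ppb.

183.7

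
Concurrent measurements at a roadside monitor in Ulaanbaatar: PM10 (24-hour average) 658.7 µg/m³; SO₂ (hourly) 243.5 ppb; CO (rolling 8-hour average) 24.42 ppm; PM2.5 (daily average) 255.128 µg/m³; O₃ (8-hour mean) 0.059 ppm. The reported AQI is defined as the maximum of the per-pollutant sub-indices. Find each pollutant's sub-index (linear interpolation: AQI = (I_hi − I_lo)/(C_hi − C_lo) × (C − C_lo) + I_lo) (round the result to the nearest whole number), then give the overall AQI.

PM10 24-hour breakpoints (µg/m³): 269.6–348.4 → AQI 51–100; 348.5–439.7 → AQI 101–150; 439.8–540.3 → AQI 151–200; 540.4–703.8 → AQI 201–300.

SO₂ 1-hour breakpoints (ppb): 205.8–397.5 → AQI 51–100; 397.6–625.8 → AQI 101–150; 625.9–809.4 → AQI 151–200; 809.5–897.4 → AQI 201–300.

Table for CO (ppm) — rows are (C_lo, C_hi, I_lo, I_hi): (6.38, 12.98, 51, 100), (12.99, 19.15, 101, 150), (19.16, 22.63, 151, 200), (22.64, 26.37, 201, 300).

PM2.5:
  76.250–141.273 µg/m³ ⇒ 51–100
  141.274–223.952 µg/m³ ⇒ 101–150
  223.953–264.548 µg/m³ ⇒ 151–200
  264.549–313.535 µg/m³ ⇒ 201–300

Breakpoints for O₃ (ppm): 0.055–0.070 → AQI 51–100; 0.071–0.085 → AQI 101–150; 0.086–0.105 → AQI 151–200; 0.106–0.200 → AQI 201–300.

273

PM10: 658.7 ∈ [540.4, 703.8] ↔ index [201, 300].
201 + (658.7−540.4)·(300−201)/(703.8−540.4) = 201 + 118.3·99/163.4 ≈ 272.68, so AQI = 273.
SO₂: row 205.8–397.5 (AQI 51–100). (100−51)·(243.5−205.8)/(397.5−205.8) + 51 = 49·37.7/191.7 + 51 ≈ 60.64 → 61.
CO: 24.42 lies in 22.64–26.37, so I_lo=201, I_hi=300, C_lo=22.64, C_hi=26.37.
(300−201)/(26.37−22.64) × (24.42−22.64) + 201 = 99/3.73 × 1.78 + 201 ≈ 248.24 → 248.
PM2.5 255.128: bracket 223.953–264.548 → index 151–200; slope 49/40.595, offset 31.175.
AQI = 151 + 49/40.595·31.175 ≈ 188.63 ⇒ 189.
O₃: row 0.055–0.070 (AQI 51–100). (100−51)·(0.059−0.055)/(0.070−0.055) + 51 = 49·0.004/0.015 + 51 ≈ 64.07 → 64.
Sub-indices: PM10→273, SO₂→61, CO→248, PM2.5→189, O₃→64. Overall AQI = max = 273; dominant pollutant is PM10.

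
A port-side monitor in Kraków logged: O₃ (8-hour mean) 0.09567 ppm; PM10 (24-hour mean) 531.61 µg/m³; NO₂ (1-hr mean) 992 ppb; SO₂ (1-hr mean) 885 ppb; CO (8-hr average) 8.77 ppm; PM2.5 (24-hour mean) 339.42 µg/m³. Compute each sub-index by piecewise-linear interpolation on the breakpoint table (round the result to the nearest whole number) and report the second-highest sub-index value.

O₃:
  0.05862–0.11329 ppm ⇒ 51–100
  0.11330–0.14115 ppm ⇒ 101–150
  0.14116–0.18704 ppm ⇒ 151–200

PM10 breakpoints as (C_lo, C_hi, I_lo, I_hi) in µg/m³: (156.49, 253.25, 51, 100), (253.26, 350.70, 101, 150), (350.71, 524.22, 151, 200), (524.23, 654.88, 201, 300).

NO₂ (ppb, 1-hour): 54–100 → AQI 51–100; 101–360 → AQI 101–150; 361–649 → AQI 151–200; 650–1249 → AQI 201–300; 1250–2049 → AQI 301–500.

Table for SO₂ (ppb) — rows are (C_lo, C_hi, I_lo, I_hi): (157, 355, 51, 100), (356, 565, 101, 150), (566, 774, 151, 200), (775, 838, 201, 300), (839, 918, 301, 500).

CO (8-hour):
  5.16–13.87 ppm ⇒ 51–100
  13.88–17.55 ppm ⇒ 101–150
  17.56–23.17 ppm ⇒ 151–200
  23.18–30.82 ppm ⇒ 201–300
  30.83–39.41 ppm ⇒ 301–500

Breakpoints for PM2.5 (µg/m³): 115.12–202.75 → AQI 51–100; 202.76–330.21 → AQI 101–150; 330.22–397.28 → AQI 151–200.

O₃: row 0.05862–0.11329 (AQI 51–100). (100−51)·(0.09567−0.05862)/(0.11329−0.05862) + 51 = 49·0.03705/0.05467 + 51 ≈ 84.21 → 84.
PM10: 531.61 ∈ [524.23, 654.88] ↔ index [201, 300].
201 + (531.61−524.23)·(300−201)/(654.88−524.23) = 201 + 7.38·99/130.65 ≈ 206.59, so AQI = 207.
NO₂: 992 lies in 650–1249, so I_lo=201, I_hi=300, C_lo=650, C_hi=1249.
(300−201)/(1249−650) × (992−650) + 201 = 99/599 × 342 + 201 ≈ 257.52 → 258.
SO₂: row 839–918 (AQI 301–500). (500−301)·(885−839)/(918−839) + 301 = 199·46/79 + 301 ≈ 416.87 → 417.
CO: row 5.16–13.87 (AQI 51–100). (100−51)·(8.77−5.16)/(13.87−5.16) + 51 = 49·3.61/8.71 + 51 ≈ 71.31 → 71.
PM2.5 339.42: bracket 330.22–397.28 → index 151–200; slope 49/67.06, offset 9.20.
AQI = 151 + 49/67.06·9.20 ≈ 157.72 ⇒ 158.
Sub-indices: O₃→84, PM10→207, NO₂→258, SO₂→417, CO→71, PM2.5→158. Ranked high→low: 417, 258, 207, 158, 84, 71. Second-highest sub-index = 258.

258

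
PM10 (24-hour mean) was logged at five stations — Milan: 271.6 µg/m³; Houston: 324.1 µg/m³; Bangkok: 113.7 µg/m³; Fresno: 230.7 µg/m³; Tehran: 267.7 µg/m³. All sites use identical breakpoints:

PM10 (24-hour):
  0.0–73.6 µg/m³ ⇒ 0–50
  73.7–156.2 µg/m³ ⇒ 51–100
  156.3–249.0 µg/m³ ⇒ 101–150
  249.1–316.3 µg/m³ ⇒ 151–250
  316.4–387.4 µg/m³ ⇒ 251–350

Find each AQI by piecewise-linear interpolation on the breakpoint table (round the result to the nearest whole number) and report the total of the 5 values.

Milan 271.6: bracket 249.1–316.3 → index 151–250; slope 99/67.2, offset 22.5.
AQI = 151 + 99/67.2·22.5 ≈ 184.15 ⇒ 184.
Houston: row 316.4–387.4 (AQI 251–350). (350−251)·(324.1−316.4)/(387.4−316.4) + 251 = 99·7.7/71.0 + 251 ≈ 261.74 → 262.
Bangkok: row 73.7–156.2 (AQI 51–100). (100−51)·(113.7−73.7)/(156.2−73.7) + 51 = 49·40.0/82.5 + 51 ≈ 74.76 → 75.
Fresno: 230.7 lies in 156.3–249.0, so I_lo=101, I_hi=150, C_lo=156.3, C_hi=249.0.
(150−101)/(249.0−156.3) × (230.7−156.3) + 101 = 49/92.7 × 74.4 + 101 ≈ 140.33 → 140.
Tehran: row 249.1–316.3 (AQI 151–250). (250−151)·(267.7−249.1)/(316.3−249.1) + 151 = 99·18.6/67.2 + 151 ≈ 178.40 → 178.
AQIs: Milan=184, Houston=262, Bangkok=75, Fresno=140, Tehran=178. Sum = 184 + 262 + 75 + 140 + 178 = 839.

839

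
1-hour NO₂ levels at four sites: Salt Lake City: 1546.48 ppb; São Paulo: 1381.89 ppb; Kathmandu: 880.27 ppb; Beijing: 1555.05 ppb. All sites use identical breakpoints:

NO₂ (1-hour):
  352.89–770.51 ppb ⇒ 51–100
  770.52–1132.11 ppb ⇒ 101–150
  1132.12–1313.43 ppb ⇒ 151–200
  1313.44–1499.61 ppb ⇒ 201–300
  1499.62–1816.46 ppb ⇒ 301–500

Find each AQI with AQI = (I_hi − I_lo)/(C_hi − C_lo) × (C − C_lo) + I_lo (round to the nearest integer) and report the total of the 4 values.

1019

Salt Lake City: row 1499.62–1816.46 (AQI 301–500). (500−301)·(1546.48−1499.62)/(1816.46−1499.62) + 301 = 199·46.86/316.84 + 301 ≈ 330.43 → 330.
São Paulo 1381.89: bracket 1313.44–1499.61 → index 201–300; slope 99/186.17, offset 68.45.
AQI = 201 + 99/186.17·68.45 ≈ 237.40 ⇒ 237.
Kathmandu: row 770.52–1132.11 (AQI 101–150). (150−101)·(880.27−770.52)/(1132.11−770.52) + 101 = 49·109.75/361.59 + 101 ≈ 115.87 → 116.
Beijing: 1555.05 lies in 1499.62–1816.46, so I_lo=301, I_hi=500, C_lo=1499.62, C_hi=1816.46.
(500−301)/(1816.46−1499.62) × (1555.05−1499.62) + 301 = 199/316.84 × 55.43 + 301 ≈ 335.81 → 336.
AQIs: Salt Lake City=330, São Paulo=237, Kathmandu=116, Beijing=336. Sum = 330 + 237 + 116 + 336 = 1019.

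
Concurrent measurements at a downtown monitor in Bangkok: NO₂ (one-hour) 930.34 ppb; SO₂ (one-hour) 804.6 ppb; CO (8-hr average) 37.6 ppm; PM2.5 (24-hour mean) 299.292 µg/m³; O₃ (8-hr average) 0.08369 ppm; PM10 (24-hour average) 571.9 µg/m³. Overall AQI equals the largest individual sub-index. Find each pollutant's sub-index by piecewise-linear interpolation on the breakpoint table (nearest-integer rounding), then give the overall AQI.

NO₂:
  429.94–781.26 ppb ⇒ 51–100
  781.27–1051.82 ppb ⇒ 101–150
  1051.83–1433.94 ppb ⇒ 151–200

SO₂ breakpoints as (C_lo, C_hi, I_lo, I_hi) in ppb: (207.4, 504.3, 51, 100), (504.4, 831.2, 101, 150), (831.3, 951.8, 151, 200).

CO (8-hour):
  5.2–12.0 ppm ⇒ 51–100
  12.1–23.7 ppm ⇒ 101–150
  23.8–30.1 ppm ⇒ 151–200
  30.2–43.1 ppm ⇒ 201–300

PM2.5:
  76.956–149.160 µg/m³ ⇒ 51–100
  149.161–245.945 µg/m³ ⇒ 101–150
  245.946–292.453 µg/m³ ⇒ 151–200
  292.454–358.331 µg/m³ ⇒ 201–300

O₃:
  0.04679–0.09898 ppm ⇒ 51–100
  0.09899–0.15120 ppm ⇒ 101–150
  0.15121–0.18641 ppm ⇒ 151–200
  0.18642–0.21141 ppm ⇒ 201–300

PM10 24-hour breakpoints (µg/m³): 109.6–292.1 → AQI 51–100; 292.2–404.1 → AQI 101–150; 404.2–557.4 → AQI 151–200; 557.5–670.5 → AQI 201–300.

258

NO₂: row 781.27–1051.82 (AQI 101–150). (150−101)·(930.34−781.27)/(1051.82−781.27) + 101 = 49·149.07/270.55 + 101 ≈ 128.00 → 128.
SO₂ 804.6: bracket 504.4–831.2 → index 101–150; slope 49/326.8, offset 300.2.
AQI = 101 + 49/326.8·300.2 ≈ 146.01 ⇒ 146.
CO: row 30.2–43.1 (AQI 201–300). (300−201)·(37.6−30.2)/(43.1−30.2) + 201 = 99·7.4/12.9 + 201 ≈ 257.79 → 258.
PM2.5: 299.292 lies in 292.454–358.331, so I_lo=201, I_hi=300, C_lo=292.454, C_hi=358.331.
(300−201)/(358.331−292.454) × (299.292−292.454) + 201 = 99/65.877 × 6.838 + 201 ≈ 211.28 → 211.
O₃: row 0.04679–0.09898 (AQI 51–100). (100−51)·(0.08369−0.04679)/(0.09898−0.04679) + 51 = 49·0.03690/0.05219 + 51 ≈ 85.64 → 86.
PM10 571.9: bracket 557.5–670.5 → index 201–300; slope 99/113.0, offset 14.4.
AQI = 201 + 99/113.0·14.4 ≈ 213.62 ⇒ 214.
Sub-indices: NO₂→128, SO₂→146, CO→258, PM2.5→211, O₃→86, PM10→214. Overall AQI = max = 258; dominant pollutant is CO.
AQI 258: Very Unhealthy.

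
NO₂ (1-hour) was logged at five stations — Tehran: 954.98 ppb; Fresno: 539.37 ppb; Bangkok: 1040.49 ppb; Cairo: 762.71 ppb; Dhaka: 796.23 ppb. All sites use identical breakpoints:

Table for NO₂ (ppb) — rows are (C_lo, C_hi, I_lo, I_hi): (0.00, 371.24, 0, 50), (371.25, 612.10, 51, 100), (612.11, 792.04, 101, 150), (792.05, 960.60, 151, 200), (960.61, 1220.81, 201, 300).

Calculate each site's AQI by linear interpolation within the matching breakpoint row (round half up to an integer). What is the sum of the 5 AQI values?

808

Tehran: row 792.05–960.60 (AQI 151–200). (200−151)·(954.98−792.05)/(960.60−792.05) + 151 = 49·162.93/168.55 + 151 ≈ 198.37 → 198.
Fresno: 539.37 lies in 371.25–612.10, so I_lo=51, I_hi=100, C_lo=371.25, C_hi=612.10.
(100−51)/(612.10−371.25) × (539.37−371.25) + 51 = 49/240.85 × 168.12 + 51 ≈ 85.20 → 85.
Bangkok 1040.49: bracket 960.61–1220.81 → index 201–300; slope 99/260.20, offset 79.88.
AQI = 201 + 99/260.20·79.88 ≈ 231.39 ⇒ 231.
Cairo: row 612.11–792.04 (AQI 101–150). (150−101)·(762.71−612.11)/(792.04−612.11) + 101 = 49·150.60/179.93 + 101 ≈ 142.01 → 142.
Dhaka 796.23: bracket 792.05–960.60 → index 151–200; slope 49/168.55, offset 4.18.
AQI = 151 + 49/168.55·4.18 ≈ 152.22 ⇒ 152.
AQIs: Tehran=198, Fresno=85, Bangkok=231, Cairo=142, Dhaka=152. Sum = 198 + 85 + 231 + 142 + 152 = 808.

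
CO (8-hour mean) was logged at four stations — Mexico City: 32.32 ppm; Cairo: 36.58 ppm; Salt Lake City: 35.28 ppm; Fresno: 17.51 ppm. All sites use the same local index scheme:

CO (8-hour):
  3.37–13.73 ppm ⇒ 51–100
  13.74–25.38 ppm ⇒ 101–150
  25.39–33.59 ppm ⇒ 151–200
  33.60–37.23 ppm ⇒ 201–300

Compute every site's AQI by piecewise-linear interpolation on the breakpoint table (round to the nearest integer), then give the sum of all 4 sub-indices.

Mexico City: 32.32 lies in 25.39–33.59, so I_lo=151, I_hi=200, C_lo=25.39, C_hi=33.59.
(200−151)/(33.59−25.39) × (32.32−25.39) + 151 = 49/8.20 × 6.93 + 151 ≈ 192.41 → 192.
Cairo: 36.58 ∈ [33.60, 37.23] ↔ index [201, 300].
201 + (36.58−33.60)·(300−201)/(37.23−33.60) = 201 + 2.98·99/3.63 ≈ 282.27, so AQI = 282.
Salt Lake City: 35.28 ∈ [33.60, 37.23] ↔ index [201, 300].
201 + (35.28−33.60)·(300−201)/(37.23−33.60) = 201 + 1.68·99/3.63 ≈ 246.82, so AQI = 247.
Fresno: 17.51 ∈ [13.74, 25.38] ↔ index [101, 150].
101 + (17.51−13.74)·(150−101)/(25.38−13.74) = 101 + 3.77·49/11.64 ≈ 116.87, so AQI = 117.
AQIs: Mexico City=192, Cairo=282, Salt Lake City=247, Fresno=117. Sum = 192 + 282 + 247 + 117 = 838.

838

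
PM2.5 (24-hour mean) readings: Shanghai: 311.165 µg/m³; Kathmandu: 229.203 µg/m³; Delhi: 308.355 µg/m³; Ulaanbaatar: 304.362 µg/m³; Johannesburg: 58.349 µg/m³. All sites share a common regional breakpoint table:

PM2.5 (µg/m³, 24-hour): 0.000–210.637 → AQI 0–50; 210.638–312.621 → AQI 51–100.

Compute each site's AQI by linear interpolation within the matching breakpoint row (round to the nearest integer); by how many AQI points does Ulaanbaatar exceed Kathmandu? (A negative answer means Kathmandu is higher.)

36

Shanghai: row 210.638–312.621 (AQI 51–100). (100−51)·(311.165−210.638)/(312.621−210.638) + 51 = 49·100.527/101.983 + 51 ≈ 99.30 → 99.
Kathmandu: 229.203 lies in 210.638–312.621, so I_lo=51, I_hi=100, C_lo=210.638, C_hi=312.621.
(100−51)/(312.621−210.638) × (229.203−210.638) + 51 = 49/101.983 × 18.565 + 51 ≈ 59.92 → 60.
Delhi: row 210.638–312.621 (AQI 51–100). (100−51)·(308.355−210.638)/(312.621−210.638) + 51 = 49·97.717/101.983 + 51 ≈ 97.95 → 98.
Ulaanbaatar: 304.362 lies in 210.638–312.621, so I_lo=51, I_hi=100, C_lo=210.638, C_hi=312.621.
(100−51)/(312.621−210.638) × (304.362−210.638) + 51 = 49/101.983 × 93.724 + 51 ≈ 96.03 → 96.
Johannesburg: 58.349 ∈ [0.000, 210.637] ↔ index [0, 50].
0 + (58.349−0.000)·(50−0)/(210.637−0.000) = 0 + 58.349·50/210.637 ≈ 13.85, so AQI = 14.
AQIs: Shanghai=99, Kathmandu=60, Delhi=98, Ulaanbaatar=96, Johannesburg=14. Ulaanbaatar (96) − Kathmandu (60) = 36.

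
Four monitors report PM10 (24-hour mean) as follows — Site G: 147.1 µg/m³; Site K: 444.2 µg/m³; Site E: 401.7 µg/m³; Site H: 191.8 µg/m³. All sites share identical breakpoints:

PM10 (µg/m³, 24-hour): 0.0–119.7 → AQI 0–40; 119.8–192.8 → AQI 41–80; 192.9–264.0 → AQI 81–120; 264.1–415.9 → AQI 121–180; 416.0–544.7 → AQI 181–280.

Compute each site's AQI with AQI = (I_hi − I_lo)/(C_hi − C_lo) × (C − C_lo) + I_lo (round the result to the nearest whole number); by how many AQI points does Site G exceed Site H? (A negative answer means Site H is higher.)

-23

Site G 147.1: bracket 119.8–192.8 → index 41–80; slope 39/73.0, offset 27.3.
AQI = 41 + 39/73.0·27.3 ≈ 55.58 ⇒ 56.
Site K: 444.2 ∈ [416.0, 544.7] ↔ index [181, 280].
181 + (444.2−416.0)·(280−181)/(544.7−416.0) = 181 + 28.2·99/128.7 ≈ 202.69, so AQI = 203.
Site E: 401.7 lies in 264.1–415.9, so I_lo=121, I_hi=180, C_lo=264.1, C_hi=415.9.
(180−121)/(415.9−264.1) × (401.7−264.1) + 121 = 59/151.8 × 137.6 + 121 ≈ 174.48 → 174.
Site H: 191.8 lies in 119.8–192.8, so I_lo=41, I_hi=80, C_lo=119.8, C_hi=192.8.
(80−41)/(192.8−119.8) × (191.8−119.8) + 41 = 39/73.0 × 72.0 + 41 ≈ 79.47 → 79.
AQIs: Site G=56, Site K=203, Site E=174, Site H=79. Site G (56) − Site H (79) = -23.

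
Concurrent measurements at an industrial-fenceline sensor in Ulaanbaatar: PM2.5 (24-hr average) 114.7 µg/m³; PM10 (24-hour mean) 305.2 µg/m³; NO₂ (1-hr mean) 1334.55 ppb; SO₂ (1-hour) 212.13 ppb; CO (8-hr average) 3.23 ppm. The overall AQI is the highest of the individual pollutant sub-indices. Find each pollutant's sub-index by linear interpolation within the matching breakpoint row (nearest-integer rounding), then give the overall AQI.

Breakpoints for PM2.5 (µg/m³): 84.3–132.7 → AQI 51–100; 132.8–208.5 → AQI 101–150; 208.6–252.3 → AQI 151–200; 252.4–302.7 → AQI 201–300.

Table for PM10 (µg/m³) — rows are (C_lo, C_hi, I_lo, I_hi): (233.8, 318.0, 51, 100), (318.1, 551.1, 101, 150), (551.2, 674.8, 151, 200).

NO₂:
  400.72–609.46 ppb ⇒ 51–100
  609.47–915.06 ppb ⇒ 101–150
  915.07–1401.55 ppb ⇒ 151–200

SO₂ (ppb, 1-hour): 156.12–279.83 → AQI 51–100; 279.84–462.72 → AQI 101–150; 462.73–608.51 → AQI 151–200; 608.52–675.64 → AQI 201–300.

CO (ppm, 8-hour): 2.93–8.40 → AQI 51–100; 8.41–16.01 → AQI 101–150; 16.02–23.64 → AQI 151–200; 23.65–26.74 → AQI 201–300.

PM2.5: 114.7 ∈ [84.3, 132.7] ↔ index [51, 100].
51 + (114.7−84.3)·(100−51)/(132.7−84.3) = 51 + 30.4·49/48.4 ≈ 81.78, so AQI = 82.
PM10: 305.2 ∈ [233.8, 318.0] ↔ index [51, 100].
51 + (305.2−233.8)·(100−51)/(318.0−233.8) = 51 + 71.4·49/84.2 ≈ 92.55, so AQI = 93.
NO₂: 1334.55 ∈ [915.07, 1401.55] ↔ index [151, 200].
151 + (1334.55−915.07)·(200−151)/(1401.55−915.07) = 151 + 419.48·49/486.48 ≈ 193.25, so AQI = 193.
SO₂: row 156.12–279.83 (AQI 51–100). (100−51)·(212.13−156.12)/(279.83−156.12) + 51 = 49·56.01/123.71 + 51 ≈ 73.18 → 73.
CO: 3.23 ∈ [2.93, 8.40] ↔ index [51, 100].
51 + (3.23−2.93)·(100−51)/(8.40−2.93) = 51 + 0.30·49/5.47 ≈ 53.69, so AQI = 54.
Sub-indices: PM2.5→82, PM10→93, NO₂→193, SO₂→73, CO→54. Overall AQI = max = 193; dominant pollutant is NO₂.

193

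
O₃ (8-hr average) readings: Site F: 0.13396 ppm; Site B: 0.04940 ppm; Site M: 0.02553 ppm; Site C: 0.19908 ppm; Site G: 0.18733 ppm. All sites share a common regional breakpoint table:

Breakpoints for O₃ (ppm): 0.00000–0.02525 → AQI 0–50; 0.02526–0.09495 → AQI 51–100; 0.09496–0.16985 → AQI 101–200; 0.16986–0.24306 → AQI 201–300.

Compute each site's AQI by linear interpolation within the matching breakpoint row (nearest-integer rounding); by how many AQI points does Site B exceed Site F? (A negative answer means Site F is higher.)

Site F: row 0.09496–0.16985 (AQI 101–200). (200−101)·(0.13396−0.09496)/(0.16985−0.09496) + 101 = 99·0.03900/0.07489 + 101 ≈ 152.56 → 153.
Site B: 0.04940 lies in 0.02526–0.09495, so I_lo=51, I_hi=100, C_lo=0.02526, C_hi=0.09495.
(100−51)/(0.09495−0.02526) × (0.04940−0.02526) + 51 = 49/0.06969 × 0.02414 + 51 ≈ 67.97 → 68.
Site M: row 0.02526–0.09495 (AQI 51–100). (100−51)·(0.02553−0.02526)/(0.09495−0.02526) + 51 = 49·0.00027/0.06969 + 51 ≈ 51.19 → 51.
Site C: row 0.16986–0.24306 (AQI 201–300). (300−201)·(0.19908−0.16986)/(0.24306−0.16986) + 201 = 99·0.02922/0.07320 + 201 ≈ 240.52 → 241.
Site G: row 0.16986–0.24306 (AQI 201–300). (300−201)·(0.18733−0.16986)/(0.24306−0.16986) + 201 = 99·0.01747/0.07320 + 201 ≈ 224.63 → 225.
AQIs: Site F=153, Site B=68, Site M=51, Site C=241, Site G=225. Site B (68) − Site F (153) = -85.

-85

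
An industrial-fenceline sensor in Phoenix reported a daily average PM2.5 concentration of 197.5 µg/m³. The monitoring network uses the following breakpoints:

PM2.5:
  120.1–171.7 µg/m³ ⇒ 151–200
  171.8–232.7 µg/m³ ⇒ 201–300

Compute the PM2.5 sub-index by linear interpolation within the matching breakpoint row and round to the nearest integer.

243

PM2.5: 197.5 ∈ [171.8, 232.7] ↔ index [201, 300].
201 + (197.5−171.8)·(300−201)/(232.7−171.8) = 201 + 25.7·99/60.9 ≈ 242.78, so AQI = 243.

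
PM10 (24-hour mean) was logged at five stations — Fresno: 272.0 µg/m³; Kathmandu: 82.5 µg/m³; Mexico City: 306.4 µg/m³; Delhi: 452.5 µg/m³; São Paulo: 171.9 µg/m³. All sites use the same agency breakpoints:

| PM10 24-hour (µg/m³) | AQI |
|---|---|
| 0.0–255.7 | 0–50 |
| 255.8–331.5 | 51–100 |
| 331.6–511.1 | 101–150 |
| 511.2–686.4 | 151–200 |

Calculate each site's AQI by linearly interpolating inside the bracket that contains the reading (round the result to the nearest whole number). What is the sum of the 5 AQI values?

329

Fresno 272.0: bracket 255.8–331.5 → index 51–100; slope 49/75.7, offset 16.2.
AQI = 51 + 49/75.7·16.2 ≈ 61.49 ⇒ 61.
Kathmandu: 82.5 lies in 0.0–255.7, so I_lo=0, I_hi=50, C_lo=0.0, C_hi=255.7.
(50−0)/(255.7−0.0) × (82.5−0.0) + 0 = 50/255.7 × 82.5 + 0 ≈ 16.13 → 16.
Mexico City 306.4: bracket 255.8–331.5 → index 51–100; slope 49/75.7, offset 50.6.
AQI = 51 + 49/75.7·50.6 ≈ 83.75 ⇒ 84.
Delhi: 452.5 ∈ [331.6, 511.1] ↔ index [101, 150].
101 + (452.5−331.6)·(150−101)/(511.1−331.6) = 101 + 120.9·49/179.5 ≈ 134.00, so AQI = 134.
São Paulo: row 0.0–255.7 (AQI 0–50). (50−0)·(171.9−0.0)/(255.7−0.0) + 0 = 50·171.9/255.7 + 0 ≈ 33.61 → 34.
AQIs: Fresno=61, Kathmandu=16, Mexico City=84, Delhi=134, São Paulo=34. Sum = 61 + 16 + 84 + 134 + 34 = 329.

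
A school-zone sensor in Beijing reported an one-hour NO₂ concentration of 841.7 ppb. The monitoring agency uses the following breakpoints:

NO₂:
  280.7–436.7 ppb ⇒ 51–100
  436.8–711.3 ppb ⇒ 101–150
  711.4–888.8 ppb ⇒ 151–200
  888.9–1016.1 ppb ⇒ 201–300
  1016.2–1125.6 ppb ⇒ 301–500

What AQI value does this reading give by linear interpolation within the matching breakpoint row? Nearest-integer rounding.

NO₂: row 711.4–888.8 (AQI 151–200). (200−151)·(841.7−711.4)/(888.8−711.4) + 151 = 49·130.3/177.4 + 151 ≈ 186.99 → 187.

187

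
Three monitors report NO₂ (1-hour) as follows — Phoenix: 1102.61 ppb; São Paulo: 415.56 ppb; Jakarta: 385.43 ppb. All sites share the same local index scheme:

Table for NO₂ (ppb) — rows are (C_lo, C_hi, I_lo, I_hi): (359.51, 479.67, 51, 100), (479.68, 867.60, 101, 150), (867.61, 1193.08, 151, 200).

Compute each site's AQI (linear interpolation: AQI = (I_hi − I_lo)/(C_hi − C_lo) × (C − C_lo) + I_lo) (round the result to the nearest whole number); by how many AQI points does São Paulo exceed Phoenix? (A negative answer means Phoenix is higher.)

Phoenix: row 867.61–1193.08 (AQI 151–200). (200−151)·(1102.61−867.61)/(1193.08−867.61) + 151 = 49·235.00/325.47 + 151 ≈ 186.38 → 186.
São Paulo 415.56: bracket 359.51–479.67 → index 51–100; slope 49/120.16, offset 56.05.
AQI = 51 + 49/120.16·56.05 ≈ 73.86 ⇒ 74.
Jakarta: 385.43 lies in 359.51–479.67, so I_lo=51, I_hi=100, C_lo=359.51, C_hi=479.67.
(100−51)/(479.67−359.51) × (385.43−359.51) + 51 = 49/120.16 × 25.92 + 51 ≈ 61.57 → 62.
AQIs: Phoenix=186, São Paulo=74, Jakarta=62. São Paulo (74) − Phoenix (186) = -112.

-112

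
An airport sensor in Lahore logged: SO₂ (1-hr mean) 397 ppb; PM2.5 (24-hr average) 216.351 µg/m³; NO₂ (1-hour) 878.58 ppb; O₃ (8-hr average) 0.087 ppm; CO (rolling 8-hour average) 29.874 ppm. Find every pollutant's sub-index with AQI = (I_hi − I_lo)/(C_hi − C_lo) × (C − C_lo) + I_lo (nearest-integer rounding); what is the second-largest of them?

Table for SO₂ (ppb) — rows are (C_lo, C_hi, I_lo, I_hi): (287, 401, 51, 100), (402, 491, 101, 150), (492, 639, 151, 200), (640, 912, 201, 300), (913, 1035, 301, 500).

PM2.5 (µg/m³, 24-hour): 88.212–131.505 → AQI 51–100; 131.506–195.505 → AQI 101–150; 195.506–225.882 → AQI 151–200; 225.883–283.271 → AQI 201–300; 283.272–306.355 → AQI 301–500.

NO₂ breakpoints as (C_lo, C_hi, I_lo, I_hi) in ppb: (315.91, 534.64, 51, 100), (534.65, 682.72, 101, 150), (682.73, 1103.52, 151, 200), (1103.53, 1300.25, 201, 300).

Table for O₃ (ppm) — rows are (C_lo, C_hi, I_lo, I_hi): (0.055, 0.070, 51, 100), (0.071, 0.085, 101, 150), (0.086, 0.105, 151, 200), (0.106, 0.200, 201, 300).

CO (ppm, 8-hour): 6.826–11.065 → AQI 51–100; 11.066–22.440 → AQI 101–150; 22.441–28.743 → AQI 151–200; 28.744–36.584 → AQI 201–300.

185

SO₂: row 287–401 (AQI 51–100). (100−51)·(397−287)/(401−287) + 51 = 49·110/114 + 51 ≈ 98.28 → 98.
PM2.5: row 195.506–225.882 (AQI 151–200). (200−151)·(216.351−195.506)/(225.882−195.506) + 151 = 49·20.845/30.376 + 151 ≈ 184.63 → 185.
NO₂: 878.58 lies in 682.73–1103.52, so I_lo=151, I_hi=200, C_lo=682.73, C_hi=1103.52.
(200−151)/(1103.52−682.73) × (878.58−682.73) + 151 = 49/420.79 × 195.85 + 151 ≈ 173.81 → 174.
O₃: 0.087 lies in 0.086–0.105, so I_lo=151, I_hi=200, C_lo=0.086, C_hi=0.105.
(200−151)/(0.105−0.086) × (0.087−0.086) + 151 = 49/0.019 × 0.001 + 151 ≈ 153.58 → 154.
CO: 29.874 lies in 28.744–36.584, so I_lo=201, I_hi=300, C_lo=28.744, C_hi=36.584.
(300−201)/(36.584−28.744) × (29.874−28.744) + 201 = 99/7.840 × 1.130 + 201 ≈ 215.27 → 215.
Sub-indices: SO₂→98, PM2.5→185, NO₂→174, O₃→154, CO→215. Ranked high→low: 215, 185, 174, 154, 98. Second-highest sub-index = 185.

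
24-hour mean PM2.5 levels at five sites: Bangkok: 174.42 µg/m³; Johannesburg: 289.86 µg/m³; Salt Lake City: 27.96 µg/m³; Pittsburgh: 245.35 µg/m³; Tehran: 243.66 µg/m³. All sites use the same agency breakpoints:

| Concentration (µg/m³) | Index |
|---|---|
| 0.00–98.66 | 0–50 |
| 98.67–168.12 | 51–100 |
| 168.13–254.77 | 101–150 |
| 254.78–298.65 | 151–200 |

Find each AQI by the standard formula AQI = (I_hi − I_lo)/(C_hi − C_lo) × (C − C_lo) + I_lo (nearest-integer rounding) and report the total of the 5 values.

598

Bangkok 174.42: bracket 168.13–254.77 → index 101–150; slope 49/86.64, offset 6.29.
AQI = 101 + 49/86.64·6.29 ≈ 104.56 ⇒ 105.
Johannesburg 289.86: bracket 254.78–298.65 → index 151–200; slope 49/43.87, offset 35.08.
AQI = 151 + 49/43.87·35.08 ≈ 190.18 ⇒ 190.
Salt Lake City 27.96: bracket 0.00–98.66 → index 0–50; slope 50/98.66, offset 27.96.
AQI = 0 + 50/98.66·27.96 ≈ 14.17 ⇒ 14.
Pittsburgh: row 168.13–254.77 (AQI 101–150). (150−101)·(245.35−168.13)/(254.77−168.13) + 101 = 49·77.22/86.64 + 101 ≈ 144.67 → 145.
Tehran: 243.66 ∈ [168.13, 254.77] ↔ index [101, 150].
101 + (243.66−168.13)·(150−101)/(254.77−168.13) = 101 + 75.53·49/86.64 ≈ 143.72, so AQI = 144.
AQIs: Bangkok=105, Johannesburg=190, Salt Lake City=14, Pittsburgh=145, Tehran=144. Sum = 105 + 190 + 14 + 145 + 144 = 598.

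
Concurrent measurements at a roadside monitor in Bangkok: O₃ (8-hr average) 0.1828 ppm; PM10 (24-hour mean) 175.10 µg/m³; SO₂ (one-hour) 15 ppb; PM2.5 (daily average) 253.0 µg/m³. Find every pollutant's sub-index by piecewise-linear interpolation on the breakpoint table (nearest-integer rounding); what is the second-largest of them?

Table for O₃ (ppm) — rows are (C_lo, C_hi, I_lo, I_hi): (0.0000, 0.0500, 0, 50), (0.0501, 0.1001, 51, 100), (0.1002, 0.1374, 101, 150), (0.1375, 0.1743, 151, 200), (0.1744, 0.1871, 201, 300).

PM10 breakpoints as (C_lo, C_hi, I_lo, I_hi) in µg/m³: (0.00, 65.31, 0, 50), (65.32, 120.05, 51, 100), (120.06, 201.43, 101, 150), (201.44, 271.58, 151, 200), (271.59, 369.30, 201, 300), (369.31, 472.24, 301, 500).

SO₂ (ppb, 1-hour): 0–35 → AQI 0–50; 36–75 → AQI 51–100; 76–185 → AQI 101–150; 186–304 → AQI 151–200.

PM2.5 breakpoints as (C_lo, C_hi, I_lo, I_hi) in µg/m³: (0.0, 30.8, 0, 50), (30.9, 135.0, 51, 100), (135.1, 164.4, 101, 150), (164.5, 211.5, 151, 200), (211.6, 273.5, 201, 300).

O₃: 0.1828 lies in 0.1744–0.1871, so I_lo=201, I_hi=300, C_lo=0.1744, C_hi=0.1871.
(300−201)/(0.1871−0.1744) × (0.1828−0.1744) + 201 = 99/0.0127 × 0.0084 + 201 ≈ 266.48 → 266.
PM10: 175.10 ∈ [120.06, 201.43] ↔ index [101, 150].
101 + (175.10−120.06)·(150−101)/(201.43−120.06) = 101 + 55.04·49/81.37 ≈ 134.14, so AQI = 134.
SO₂ 15: bracket 0–35 → index 0–50; slope 50/35, offset 15.
AQI = 0 + 50/35·15 ≈ 21.43 ⇒ 21.
PM2.5: row 211.6–273.5 (AQI 201–300). (300−201)·(253.0−211.6)/(273.5−211.6) + 201 = 99·41.4/61.9 + 201 ≈ 267.21 → 267.
Sub-indices: O₃→266, PM10→134, SO₂→21, PM2.5→267. Ranked high→low: 267, 266, 134, 21. Second-highest sub-index = 266.

266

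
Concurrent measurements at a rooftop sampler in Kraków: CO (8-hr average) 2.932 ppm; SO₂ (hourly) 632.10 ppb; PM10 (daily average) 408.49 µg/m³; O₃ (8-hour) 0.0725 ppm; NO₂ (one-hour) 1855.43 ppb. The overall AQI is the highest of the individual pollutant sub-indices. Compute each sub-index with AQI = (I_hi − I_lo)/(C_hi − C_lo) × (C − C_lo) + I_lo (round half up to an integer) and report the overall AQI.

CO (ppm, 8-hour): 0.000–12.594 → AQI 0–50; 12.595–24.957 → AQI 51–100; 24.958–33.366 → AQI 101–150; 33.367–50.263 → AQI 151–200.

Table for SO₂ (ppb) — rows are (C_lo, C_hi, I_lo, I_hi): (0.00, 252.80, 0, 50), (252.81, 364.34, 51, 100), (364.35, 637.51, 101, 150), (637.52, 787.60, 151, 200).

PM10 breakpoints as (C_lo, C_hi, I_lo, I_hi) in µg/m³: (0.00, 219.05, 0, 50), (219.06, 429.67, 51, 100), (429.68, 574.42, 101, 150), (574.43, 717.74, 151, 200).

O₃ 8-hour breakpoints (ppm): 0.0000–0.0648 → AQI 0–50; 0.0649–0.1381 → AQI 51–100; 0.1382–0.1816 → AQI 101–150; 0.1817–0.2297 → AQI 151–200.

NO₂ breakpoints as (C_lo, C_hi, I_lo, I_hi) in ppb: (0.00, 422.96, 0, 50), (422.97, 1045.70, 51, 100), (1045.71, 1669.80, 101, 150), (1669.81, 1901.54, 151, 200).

190

CO 2.932: bracket 0.000–12.594 → index 0–50; slope 50/12.594, offset 2.932.
AQI = 0 + 50/12.594·2.932 ≈ 11.64 ⇒ 12.
SO₂: 632.10 ∈ [364.35, 637.51] ↔ index [101, 150].
101 + (632.10−364.35)·(150−101)/(637.51−364.35) = 101 + 267.75·49/273.16 ≈ 149.03, so AQI = 149.
PM10: 408.49 lies in 219.06–429.67, so I_lo=51, I_hi=100, C_lo=219.06, C_hi=429.67.
(100−51)/(429.67−219.06) × (408.49−219.06) + 51 = 49/210.61 × 189.43 + 51 ≈ 95.07 → 95.
O₃ 0.0725: bracket 0.0649–0.1381 → index 51–100; slope 49/0.0732, offset 0.0076.
AQI = 51 + 49/0.0732·0.0076 ≈ 56.09 ⇒ 56.
NO₂: 1855.43 ∈ [1669.81, 1901.54] ↔ index [151, 200].
151 + (1855.43−1669.81)·(200−151)/(1901.54−1669.81) = 151 + 185.62·49/231.73 ≈ 190.25, so AQI = 190.
Sub-indices: CO→12, SO₂→149, PM10→95, O₃→56, NO₂→190. Overall AQI = max = 190; dominant pollutant is NO₂.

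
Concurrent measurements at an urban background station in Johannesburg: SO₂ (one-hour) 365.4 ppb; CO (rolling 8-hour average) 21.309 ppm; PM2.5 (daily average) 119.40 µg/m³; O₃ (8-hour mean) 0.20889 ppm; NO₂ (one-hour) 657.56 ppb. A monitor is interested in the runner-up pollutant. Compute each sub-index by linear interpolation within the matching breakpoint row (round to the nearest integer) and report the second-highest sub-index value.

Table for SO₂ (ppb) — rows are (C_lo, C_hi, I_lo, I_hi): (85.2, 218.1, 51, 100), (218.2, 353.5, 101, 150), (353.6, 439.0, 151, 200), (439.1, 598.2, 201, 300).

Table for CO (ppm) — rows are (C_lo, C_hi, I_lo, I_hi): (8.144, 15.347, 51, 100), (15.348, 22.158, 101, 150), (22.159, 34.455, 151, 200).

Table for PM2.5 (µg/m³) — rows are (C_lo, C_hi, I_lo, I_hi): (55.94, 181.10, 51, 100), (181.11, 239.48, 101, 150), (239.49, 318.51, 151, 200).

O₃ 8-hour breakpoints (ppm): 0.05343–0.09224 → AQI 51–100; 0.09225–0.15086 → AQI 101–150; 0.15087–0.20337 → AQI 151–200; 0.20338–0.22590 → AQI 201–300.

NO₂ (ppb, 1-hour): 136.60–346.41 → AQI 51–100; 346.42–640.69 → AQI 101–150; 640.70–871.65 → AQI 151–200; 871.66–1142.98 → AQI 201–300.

SO₂: 365.4 lies in 353.6–439.0, so I_lo=151, I_hi=200, C_lo=353.6, C_hi=439.0.
(200−151)/(439.0−353.6) × (365.4−353.6) + 151 = 49/85.4 × 11.8 + 151 ≈ 157.77 → 158.
CO 21.309: bracket 15.348–22.158 → index 101–150; slope 49/6.810, offset 5.961.
AQI = 101 + 49/6.810·5.961 ≈ 143.89 ⇒ 144.
PM2.5: 119.40 lies in 55.94–181.10, so I_lo=51, I_hi=100, C_lo=55.94, C_hi=181.10.
(100−51)/(181.10−55.94) × (119.40−55.94) + 51 = 49/125.16 × 63.46 + 51 ≈ 75.84 → 76.
O₃: 0.20889 ∈ [0.20338, 0.22590] ↔ index [201, 300].
201 + (0.20889−0.20338)·(300−201)/(0.22590−0.20338) = 201 + 0.00551·99/0.02252 ≈ 225.22, so AQI = 225.
NO₂: 657.56 lies in 640.70–871.65, so I_lo=151, I_hi=200, C_lo=640.70, C_hi=871.65.
(200−151)/(871.65−640.70) × (657.56−640.70) + 151 = 49/230.95 × 16.86 + 151 ≈ 154.58 → 155.
Sub-indices: SO₂→158, CO→144, PM2.5→76, O₃→225, NO₂→155. Ranked high→low: 225, 158, 155, 144, 76. Second-highest sub-index = 158.

158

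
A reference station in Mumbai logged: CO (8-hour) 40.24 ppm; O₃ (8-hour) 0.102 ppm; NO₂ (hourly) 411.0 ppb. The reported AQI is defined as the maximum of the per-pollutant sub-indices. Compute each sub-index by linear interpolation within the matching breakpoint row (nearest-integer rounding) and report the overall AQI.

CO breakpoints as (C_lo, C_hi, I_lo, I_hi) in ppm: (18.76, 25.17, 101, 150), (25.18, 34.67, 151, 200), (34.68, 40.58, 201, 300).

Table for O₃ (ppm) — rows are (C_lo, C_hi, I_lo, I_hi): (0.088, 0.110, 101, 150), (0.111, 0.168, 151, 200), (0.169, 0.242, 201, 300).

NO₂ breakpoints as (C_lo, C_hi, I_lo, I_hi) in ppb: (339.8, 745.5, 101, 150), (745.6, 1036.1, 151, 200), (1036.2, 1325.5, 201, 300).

CO: 40.24 lies in 34.68–40.58, so I_lo=201, I_hi=300, C_lo=34.68, C_hi=40.58.
(300−201)/(40.58−34.68) × (40.24−34.68) + 201 = 99/5.90 × 5.56 + 201 ≈ 294.29 → 294.
O₃: 0.102 ∈ [0.088, 0.110] ↔ index [101, 150].
101 + (0.102−0.088)·(150−101)/(0.110−0.088) = 101 + 0.014·49/0.022 ≈ 132.18, so AQI = 132.
NO₂ 411.0: bracket 339.8–745.5 → index 101–150; slope 49/405.7, offset 71.2.
AQI = 101 + 49/405.7·71.2 ≈ 109.60 ⇒ 110.
Sub-indices: CO→294, O₃→132, NO₂→110. Overall AQI = max = 294; dominant pollutant is CO.

294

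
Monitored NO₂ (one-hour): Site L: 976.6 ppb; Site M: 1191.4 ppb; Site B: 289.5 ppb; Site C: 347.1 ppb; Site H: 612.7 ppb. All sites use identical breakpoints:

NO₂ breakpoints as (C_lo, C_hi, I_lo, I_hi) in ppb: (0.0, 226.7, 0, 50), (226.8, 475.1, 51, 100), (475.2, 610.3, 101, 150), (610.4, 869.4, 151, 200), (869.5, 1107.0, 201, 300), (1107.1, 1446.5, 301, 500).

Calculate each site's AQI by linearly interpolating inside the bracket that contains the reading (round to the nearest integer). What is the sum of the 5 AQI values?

Site L: row 869.5–1107.0 (AQI 201–300). (300−201)·(976.6−869.5)/(1107.0−869.5) + 201 = 99·107.1/237.5 + 201 ≈ 245.64 → 246.
Site M: row 1107.1–1446.5 (AQI 301–500). (500−301)·(1191.4−1107.1)/(1446.5−1107.1) + 301 = 199·84.3/339.4 + 301 ≈ 350.43 → 350.
Site B: 289.5 lies in 226.8–475.1, so I_lo=51, I_hi=100, C_lo=226.8, C_hi=475.1.
(100−51)/(475.1−226.8) × (289.5−226.8) + 51 = 49/248.3 × 62.7 + 51 ≈ 63.37 → 63.
Site C 347.1: bracket 226.8–475.1 → index 51–100; slope 49/248.3, offset 120.3.
AQI = 51 + 49/248.3·120.3 ≈ 74.74 ⇒ 75.
Site H: 612.7 ∈ [610.4, 869.4] ↔ index [151, 200].
151 + (612.7−610.4)·(200−151)/(869.4−610.4) = 151 + 2.3·49/259.0 ≈ 151.44, so AQI = 151.
AQIs: Site L=246, Site M=350, Site B=63, Site C=75, Site H=151. Sum = 246 + 350 + 63 + 75 + 151 = 885.

885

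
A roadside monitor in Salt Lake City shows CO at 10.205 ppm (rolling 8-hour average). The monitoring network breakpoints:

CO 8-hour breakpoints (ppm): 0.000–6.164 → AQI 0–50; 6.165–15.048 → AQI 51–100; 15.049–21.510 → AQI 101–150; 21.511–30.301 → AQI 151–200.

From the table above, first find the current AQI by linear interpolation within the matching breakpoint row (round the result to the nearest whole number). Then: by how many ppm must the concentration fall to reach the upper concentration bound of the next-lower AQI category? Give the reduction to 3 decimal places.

4.041

CO: 10.205 ∈ [6.165, 15.048] ↔ index [51, 100].
51 + (10.205−6.165)·(100−51)/(15.048−6.165) = 51 + 4.040·49/8.883 ≈ 73.29, so AQI = 73.
Current AQI 73 is in the Moderate range (51–100). The next-lower category tops out at AQI 50, whose upper concentration bound is 6.164 ppm.
Reduction needed = 10.205 − 6.164 = 4.041 ppm.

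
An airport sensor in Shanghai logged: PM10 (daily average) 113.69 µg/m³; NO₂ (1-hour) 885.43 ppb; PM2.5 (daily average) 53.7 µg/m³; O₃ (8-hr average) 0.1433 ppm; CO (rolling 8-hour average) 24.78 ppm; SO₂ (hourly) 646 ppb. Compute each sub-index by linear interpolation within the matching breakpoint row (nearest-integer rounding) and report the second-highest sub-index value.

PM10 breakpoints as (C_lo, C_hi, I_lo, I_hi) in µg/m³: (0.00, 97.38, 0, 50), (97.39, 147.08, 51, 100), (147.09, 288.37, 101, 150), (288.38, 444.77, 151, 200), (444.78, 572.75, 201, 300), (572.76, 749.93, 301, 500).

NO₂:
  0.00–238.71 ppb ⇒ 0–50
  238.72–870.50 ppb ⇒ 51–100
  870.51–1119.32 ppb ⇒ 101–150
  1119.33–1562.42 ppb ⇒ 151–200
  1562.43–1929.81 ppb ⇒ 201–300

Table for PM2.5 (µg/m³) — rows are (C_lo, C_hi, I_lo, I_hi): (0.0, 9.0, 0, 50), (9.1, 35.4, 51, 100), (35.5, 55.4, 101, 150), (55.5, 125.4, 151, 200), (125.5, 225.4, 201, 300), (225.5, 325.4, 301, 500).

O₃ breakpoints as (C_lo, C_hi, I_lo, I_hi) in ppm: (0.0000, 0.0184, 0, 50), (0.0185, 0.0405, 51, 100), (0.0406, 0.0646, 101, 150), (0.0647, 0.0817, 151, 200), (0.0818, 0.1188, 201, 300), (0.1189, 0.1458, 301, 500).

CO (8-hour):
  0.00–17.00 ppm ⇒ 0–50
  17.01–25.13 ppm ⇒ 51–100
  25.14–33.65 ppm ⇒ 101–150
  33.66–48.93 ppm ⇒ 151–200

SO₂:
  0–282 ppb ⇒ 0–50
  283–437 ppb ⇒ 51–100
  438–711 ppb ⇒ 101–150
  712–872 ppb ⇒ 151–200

146

PM10: 113.69 lies in 97.39–147.08, so I_lo=51, I_hi=100, C_lo=97.39, C_hi=147.08.
(100−51)/(147.08−97.39) × (113.69−97.39) + 51 = 49/49.69 × 16.30 + 51 ≈ 67.07 → 67.
NO₂: 885.43 ∈ [870.51, 1119.32] ↔ index [101, 150].
101 + (885.43−870.51)·(150−101)/(1119.32−870.51) = 101 + 14.92·49/248.81 ≈ 103.94, so AQI = 104.
PM2.5 53.7: bracket 35.5–55.4 → index 101–150; slope 49/19.9, offset 18.2.
AQI = 101 + 49/19.9·18.2 ≈ 145.81 ⇒ 146.
O₃: 0.1433 ∈ [0.1189, 0.1458] ↔ index [301, 500].
301 + (0.1433−0.1189)·(500−301)/(0.1458−0.1189) = 301 + 0.0244·199/0.0269 ≈ 481.51, so AQI = 482.
CO: 24.78 ∈ [17.01, 25.13] ↔ index [51, 100].
51 + (24.78−17.01)·(100−51)/(25.13−17.01) = 51 + 7.77·49/8.12 ≈ 97.89, so AQI = 98.
SO₂ 646: bracket 438–711 → index 101–150; slope 49/273, offset 208.
AQI = 101 + 49/273·208 ≈ 138.33 ⇒ 138.
Sub-indices: PM10→67, NO₂→104, PM2.5→146, O₃→482, CO→98, SO₂→138. Ranked high→low: 482, 146, 138, 104, 98, 67. Second-highest sub-index = 146.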